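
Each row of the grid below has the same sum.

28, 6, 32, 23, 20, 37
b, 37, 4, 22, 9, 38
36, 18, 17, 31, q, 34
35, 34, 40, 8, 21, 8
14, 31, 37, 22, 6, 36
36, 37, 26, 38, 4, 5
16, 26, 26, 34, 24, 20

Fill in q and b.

q = 10, b = 36

Rows 5 and 6 both add up to 146, so every row sums to 146.
Row 3: 36 + 18 + 17 + 31 + 34 = 136, so the missing entry is 146 − 136 = 10.
Row 2: 37 + 4 + 22 + 9 + 38 = 110, so the missing entry is 146 − 110 = 36.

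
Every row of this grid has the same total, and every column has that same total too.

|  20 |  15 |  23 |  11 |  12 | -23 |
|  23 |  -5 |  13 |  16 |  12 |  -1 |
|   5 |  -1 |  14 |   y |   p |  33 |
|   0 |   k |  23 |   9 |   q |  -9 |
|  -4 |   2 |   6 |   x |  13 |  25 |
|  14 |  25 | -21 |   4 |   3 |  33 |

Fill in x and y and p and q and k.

x = 16, y = 2, p = 5, q = 13, k = 22

Rows 1 and 2 both sum to 58, so that's the common total.
The known cells in row 5 total 42, leaving 58 − 42 = 16 for the blank.
The known cells in column 2 total 36, leaving 58 − 36 = 22 for the blank.
The known cells in row 4 total 45, leaving 58 − 45 = 13 for the blank.
The known cells in column 5 total 53, leaving 58 − 53 = 5 for the blank.
The known cells in row 3 total 56, leaving 58 − 56 = 2 for the blank.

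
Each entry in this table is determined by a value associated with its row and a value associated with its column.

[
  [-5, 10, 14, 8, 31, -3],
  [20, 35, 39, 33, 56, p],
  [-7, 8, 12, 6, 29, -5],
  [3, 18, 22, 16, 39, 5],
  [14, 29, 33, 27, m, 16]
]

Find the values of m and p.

m = 50, p = 22

The difference between any two rows is the same in every column — this is an addition table with the headers hidden.
Row 5 minus row 1 is 14 − (-5) = 19, so its entry in column 5 is 31 + 19 = 50.
Row 2 minus row 1 is 20 − (-5) = 25, so its entry in column 6 is -3 + 25 = 22.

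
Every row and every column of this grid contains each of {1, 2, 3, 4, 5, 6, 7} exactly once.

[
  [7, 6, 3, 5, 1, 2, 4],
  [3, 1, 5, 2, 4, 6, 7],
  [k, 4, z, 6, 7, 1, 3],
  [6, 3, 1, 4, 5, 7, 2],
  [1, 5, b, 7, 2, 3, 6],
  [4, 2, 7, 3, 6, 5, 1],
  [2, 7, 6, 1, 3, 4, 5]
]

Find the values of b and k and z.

b = 4, k = 5, z = 2

At (row 3, col 1): column 1 already has {1, 2, 3, 4, 6, 7}, so the value is 5.
For row 5, column 3: row 5 already has {1, 2, 3, 5, 6, 7}; that leaves 4.
At (row 3, col 3): row 3 already has {1, 3, 4, 5, 6, 7}, so the value is 2.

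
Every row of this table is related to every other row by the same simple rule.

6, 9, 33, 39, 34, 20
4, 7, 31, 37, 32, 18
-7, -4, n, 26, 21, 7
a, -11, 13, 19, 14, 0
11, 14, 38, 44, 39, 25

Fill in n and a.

n = 20, a = -14

The difference between any two rows is the same in every column — this is an addition table with the headers hidden.
Row 3 minus row 1 is 21 − 34 = -13, so its entry in column 3 is 33 + (-13) = 20.
Row 4 minus row 1 is 14 − 34 = -20, so its entry in column 1 is 6 + (-20) = -14.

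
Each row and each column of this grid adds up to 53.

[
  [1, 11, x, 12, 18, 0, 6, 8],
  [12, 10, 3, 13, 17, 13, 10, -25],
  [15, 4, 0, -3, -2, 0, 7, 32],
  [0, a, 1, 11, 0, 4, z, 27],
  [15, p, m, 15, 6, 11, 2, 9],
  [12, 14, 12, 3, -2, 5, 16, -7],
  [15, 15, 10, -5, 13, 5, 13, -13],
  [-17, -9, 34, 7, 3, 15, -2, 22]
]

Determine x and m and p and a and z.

The known cells in row 1 total 56, leaving 53 − 56 = -3 for the blank.
The known cells in column 3 total 57, leaving 53 − 57 = -4 for the blank.
The known cells in column 7 total 52, leaving 53 − 52 = 1 for the blank.
The known cells in row 4 total 44, leaving 53 − 44 = 9 for the blank.
The known cells in row 5 total 54, leaving 53 − 54 = -1 for the blank.

x = -3, m = -4, p = -1, a = 9, z = 1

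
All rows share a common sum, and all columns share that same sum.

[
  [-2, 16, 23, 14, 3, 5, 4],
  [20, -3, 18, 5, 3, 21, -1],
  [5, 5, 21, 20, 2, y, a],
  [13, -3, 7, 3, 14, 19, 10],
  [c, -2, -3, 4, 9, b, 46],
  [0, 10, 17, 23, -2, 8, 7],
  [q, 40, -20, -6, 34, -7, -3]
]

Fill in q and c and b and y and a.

Rows 1 and 2 both sum to 63, so that's the common total.
Column 7: 4 − 1 + 10 + 46 + 7 − 3 = 63, so its missing entry is 63 − 63 = 0.
Row 7: 40 − 20 − 6 + 34 − 7 − 3 = 38, so its missing entry is 63 − 38 = 25.
Column 1: -2 + 20 + 5 + 13 + 0 + 25 = 61, so its missing entry is 63 − 61 = 2.
Row 5: 2 − 2 − 3 + 4 + 9 + 46 = 56, so its missing entry is 63 − 56 = 7.
Row 3: 5 + 5 + 21 + 20 + 2 + 0 = 53, so its missing entry is 63 − 53 = 10.

q = 25, c = 2, b = 7, y = 10, a = 0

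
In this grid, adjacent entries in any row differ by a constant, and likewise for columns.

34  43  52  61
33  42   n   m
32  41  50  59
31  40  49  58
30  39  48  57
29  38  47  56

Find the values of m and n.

m = 60, n = 51

Along each row the entries change by 9 per step; down each column they change by -1.
Row 2: from 33 at column 1, stepping by 9 to column 4 gives 60.
Row 2: from 33 at column 1, stepping by 9 to column 3 gives 51.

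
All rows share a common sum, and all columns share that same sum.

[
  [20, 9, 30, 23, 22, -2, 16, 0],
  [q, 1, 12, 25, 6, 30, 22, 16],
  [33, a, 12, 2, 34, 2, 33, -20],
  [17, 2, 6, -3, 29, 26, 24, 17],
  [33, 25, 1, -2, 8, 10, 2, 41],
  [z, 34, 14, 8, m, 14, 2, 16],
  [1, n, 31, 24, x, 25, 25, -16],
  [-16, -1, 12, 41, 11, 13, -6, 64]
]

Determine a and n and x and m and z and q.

Rows 1 and 4 both sum to 118, so that's the common total.
The known cells in row 3 total 96, leaving 118 − 96 = 22 for the blank.
The known cells in column 2 total 92, leaving 118 − 92 = 26 for the blank.
The known cells in row 7 total 116, leaving 118 − 116 = 2 for the blank.
The known cells in column 5 total 112, leaving 118 − 112 = 6 for the blank.
The known cells in row 6 total 94, leaving 118 − 94 = 24 for the blank.
The known cells in row 2 total 112, leaving 118 − 112 = 6 for the blank.

a = 22, n = 26, x = 2, m = 6, z = 24, q = 6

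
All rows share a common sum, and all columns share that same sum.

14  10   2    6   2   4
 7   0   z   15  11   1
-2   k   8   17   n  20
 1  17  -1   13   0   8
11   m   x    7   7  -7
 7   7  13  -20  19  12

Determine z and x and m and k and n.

z = 4, x = 12, m = 8, k = -4, n = -1

Rows 1 and 4 both sum to 38, so that's the common total.
Column 5: 2 + 11 + 0 + 7 + 19 = 39, so its missing entry is 38 − 39 = -1.
Row 2: 7 + 0 + 15 + 11 + 1 = 34, so its missing entry is 38 − 34 = 4.
Row 3: -2 + 8 + 17 − 1 + 20 = 42, so its missing entry is 38 − 42 = -4.
Column 3: 2 + 4 + 8 − 1 + 13 = 26, so its missing entry is 38 − 26 = 12.
Row 5: 11 + 12 + 7 + 7 − 7 = 30, so its missing entry is 38 − 30 = 8.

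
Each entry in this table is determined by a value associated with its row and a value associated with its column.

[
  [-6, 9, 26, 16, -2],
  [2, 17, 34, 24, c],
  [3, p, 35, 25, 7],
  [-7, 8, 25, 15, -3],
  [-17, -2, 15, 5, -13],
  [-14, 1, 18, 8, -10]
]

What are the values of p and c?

The difference between any two rows is the same in every column — this is an addition table with the headers hidden.
Row 3 minus row 1 is 3 − (-6) = 9, so its entry in column 2 is 9 + 9 = 18.
Row 2 minus row 1 is 2 − (-6) = 8, so its entry in column 5 is -2 + 8 = 6.

p = 18, c = 6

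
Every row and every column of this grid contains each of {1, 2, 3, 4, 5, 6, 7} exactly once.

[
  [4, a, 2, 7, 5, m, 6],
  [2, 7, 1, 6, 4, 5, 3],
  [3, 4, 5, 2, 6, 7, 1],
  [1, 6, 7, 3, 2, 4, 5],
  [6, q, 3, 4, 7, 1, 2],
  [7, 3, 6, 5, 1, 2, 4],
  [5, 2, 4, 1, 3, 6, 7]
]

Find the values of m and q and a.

m = 3, q = 5, a = 1

For row 5, column 2: row 5 already has {1, 2, 3, 4, 6, 7}; that leaves 5.
At (row 1, col 2): column 2 already has {2, 3, 4, 5, 6, 7}, so the value is 1.
At (row 1, col 6): row 1 already has {1, 2, 4, 5, 6, 7}, so the value is 3.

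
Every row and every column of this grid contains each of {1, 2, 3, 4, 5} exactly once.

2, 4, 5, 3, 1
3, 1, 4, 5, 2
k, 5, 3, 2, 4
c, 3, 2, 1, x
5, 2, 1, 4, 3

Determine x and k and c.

Cell (3,1): row 3 already has {2, 3, 4, 5} → 1.
At (row 4, col 5): column 5 already has {1, 2, 3, 4}, so the value is 5.
Cell (4,1): row 4 already has {1, 2, 3, 5} → 4.

x = 5, k = 1, c = 4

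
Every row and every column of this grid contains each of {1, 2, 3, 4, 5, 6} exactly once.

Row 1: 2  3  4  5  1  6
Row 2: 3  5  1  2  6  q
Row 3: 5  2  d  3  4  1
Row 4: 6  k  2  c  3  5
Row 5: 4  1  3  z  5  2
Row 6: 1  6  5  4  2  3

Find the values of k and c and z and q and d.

Cell (2,6): row 2 already has {1, 2, 3, 5, 6} → 4.
At (row 4, col 2): column 2 already has {1, 2, 3, 5, 6}, so the value is 4.
Cell (5,4): row 5 already has {1, 2, 3, 4, 5} → 6.
At (row 4, col 4): row 4 already has {2, 3, 4, 5, 6}, so the value is 1.
At (row 3, col 3): row 3 already has {1, 2, 3, 4, 5}, so the value is 6.

k = 4, c = 1, z = 6, q = 4, d = 6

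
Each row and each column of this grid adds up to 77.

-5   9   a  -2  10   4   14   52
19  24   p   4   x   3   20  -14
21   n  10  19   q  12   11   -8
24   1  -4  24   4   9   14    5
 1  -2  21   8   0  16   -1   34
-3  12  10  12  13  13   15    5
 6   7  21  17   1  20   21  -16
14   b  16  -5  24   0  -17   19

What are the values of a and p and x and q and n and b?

a = -5, p = 8, x = 13, q = 12, n = 0, b = 26

Row 8 has 14 + 16 − 5 + 24 + 0 − 17 + 19 = 51; the blank must be 77 − 51 = 26.
Column 2 has 9 + 24 + 1 − 2 + 12 + 7 + 26 = 77; the blank must be 77 − 77 = 0.
Row 3 has 21 + 0 + 10 + 19 + 12 + 11 − 8 = 65; the blank must be 77 − 65 = 12.
Column 5 has 10 + 12 + 4 + 0 + 13 + 1 + 24 = 64; the blank must be 77 − 64 = 13.
Row 2 has 19 + 24 + 4 + 13 + 3 + 20 − 14 = 69; the blank must be 77 − 69 = 8.
Row 1 has -5 + 9 − 2 + 10 + 4 + 14 + 52 = 82; the blank must be 77 − 82 = -5.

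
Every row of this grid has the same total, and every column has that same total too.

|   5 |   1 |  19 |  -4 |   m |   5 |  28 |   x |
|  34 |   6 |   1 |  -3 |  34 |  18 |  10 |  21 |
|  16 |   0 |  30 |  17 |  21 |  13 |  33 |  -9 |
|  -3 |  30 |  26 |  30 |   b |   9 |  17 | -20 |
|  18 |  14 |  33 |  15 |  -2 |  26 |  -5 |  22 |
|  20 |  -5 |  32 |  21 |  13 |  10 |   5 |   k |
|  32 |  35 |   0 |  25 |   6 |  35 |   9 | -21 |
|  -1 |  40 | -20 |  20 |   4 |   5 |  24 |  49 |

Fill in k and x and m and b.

k = 25, x = 54, m = 13, b = 32

Rows 2 and 3 both sum to 121, so that's the common total.
The known cells in row 4 total 89, leaving 121 − 89 = 32 for the blank.
The known cells in column 5 total 108, leaving 121 − 108 = 13 for the blank.
The known cells in row 1 total 67, leaving 121 − 67 = 54 for the blank.
The known cells in row 6 total 96, leaving 121 − 96 = 25 for the blank.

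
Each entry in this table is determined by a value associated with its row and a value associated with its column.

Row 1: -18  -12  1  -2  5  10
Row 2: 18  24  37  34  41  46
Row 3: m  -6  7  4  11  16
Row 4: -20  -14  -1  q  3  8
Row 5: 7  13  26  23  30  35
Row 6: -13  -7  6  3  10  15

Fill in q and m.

The difference between any two rows is the same in every column — this is an addition table with the headers hidden.
Row 4 minus row 1 is -14 − (-12) = -2, so its entry in column 4 is -2 + (-2) = -4.
Row 3 minus row 1 is -6 − (-12) = 6, so its entry in column 1 is -18 + 6 = -12.

q = -4, m = -12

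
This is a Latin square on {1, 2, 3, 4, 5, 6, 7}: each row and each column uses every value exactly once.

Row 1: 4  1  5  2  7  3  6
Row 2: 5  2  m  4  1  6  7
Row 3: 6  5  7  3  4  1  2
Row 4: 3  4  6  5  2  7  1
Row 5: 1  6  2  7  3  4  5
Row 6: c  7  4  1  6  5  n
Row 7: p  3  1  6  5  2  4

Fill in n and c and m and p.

For row 2, column 3: row 2 already has {1, 2, 4, 5, 6, 7}; that leaves 3.
Cell (6,7): column 7 already has {1, 2, 4, 5, 6, 7} → 3.
For row 6, column 1: row 6 already has {1, 3, 4, 5, 6, 7}; that leaves 2.
At (row 7, col 1): row 7 already has {1, 2, 3, 4, 5, 6}, so the value is 7.

n = 3, c = 2, m = 3, p = 7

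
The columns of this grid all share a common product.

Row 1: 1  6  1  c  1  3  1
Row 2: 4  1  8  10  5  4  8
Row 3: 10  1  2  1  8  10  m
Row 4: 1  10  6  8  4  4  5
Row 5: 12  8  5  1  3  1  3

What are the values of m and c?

Columns 5 and 6 each multiply to 480, so every column has product 480.
Column 7: 1×8×5×3 = 120, so the missing entry is 480 ÷ 120 = 4.
Column 4: 10×1×8×1 = 80, so the missing entry is 480 ÷ 80 = 6.

m = 4, c = 6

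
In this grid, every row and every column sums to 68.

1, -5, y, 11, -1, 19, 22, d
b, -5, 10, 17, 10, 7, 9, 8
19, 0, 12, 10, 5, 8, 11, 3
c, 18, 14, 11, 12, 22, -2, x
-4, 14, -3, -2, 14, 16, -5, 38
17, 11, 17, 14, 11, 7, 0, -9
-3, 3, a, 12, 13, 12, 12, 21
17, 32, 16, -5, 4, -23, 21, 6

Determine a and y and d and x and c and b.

a = -2, y = 4, d = 17, x = -16, c = 9, b = 12

The known cells in row 7 total 70, leaving 68 − 70 = -2 for the blank.
The known cells in column 3 total 64, leaving 68 − 64 = 4 for the blank.
The known cells in row 1 total 51, leaving 68 − 51 = 17 for the blank.
The known cells in column 8 total 84, leaving 68 − 84 = -16 for the blank.
The known cells in row 4 total 59, leaving 68 − 59 = 9 for the blank.
The known cells in row 2 total 56, leaving 68 − 56 = 12 for the blank.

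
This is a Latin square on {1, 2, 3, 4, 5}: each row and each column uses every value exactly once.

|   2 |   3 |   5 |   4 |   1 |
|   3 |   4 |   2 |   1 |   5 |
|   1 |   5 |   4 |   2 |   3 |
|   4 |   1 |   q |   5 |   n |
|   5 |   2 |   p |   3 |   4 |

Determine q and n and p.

Cell (4,5): column 5 already has {1, 3, 4, 5} → 2.
For row 4, column 3: row 4 already has {1, 2, 4, 5}; that leaves 3.
For row 5, column 3: row 5 already has {2, 3, 4, 5}; that leaves 1.

q = 3, n = 2, p = 1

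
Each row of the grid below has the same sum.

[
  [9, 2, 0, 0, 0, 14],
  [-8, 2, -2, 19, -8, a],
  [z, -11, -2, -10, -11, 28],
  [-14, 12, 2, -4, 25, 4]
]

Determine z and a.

z = 31, a = 22

Row 1 sums to 25 and so does row 4; that's the common total.
In row 3 the known cells total -6, leaving 25 − (-6) = 31.
In row 2 the known cells total 3, leaving 25 − 3 = 22.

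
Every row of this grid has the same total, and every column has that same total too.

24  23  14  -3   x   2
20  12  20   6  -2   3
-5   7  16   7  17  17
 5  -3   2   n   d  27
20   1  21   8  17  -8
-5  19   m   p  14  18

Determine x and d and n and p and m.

Rows 2 and 3 both sum to 59, so that's the common total.
Row 1: 24 + 23 + 14 − 3 + 2 = 60, so its missing entry is 59 − 60 = -1.
Column 5: -1 − 2 + 17 + 17 + 14 = 45, so its missing entry is 59 − 45 = 14.
Row 4: 5 − 3 + 2 + 14 + 27 = 45, so its missing entry is 59 − 45 = 14.
Column 4: -3 + 6 + 7 + 14 + 8 = 32, so its missing entry is 59 − 32 = 27.
Row 6: -5 + 19 + 27 + 14 + 18 = 73, so its missing entry is 59 − 73 = -14.

x = -1, d = 14, n = 14, p = 27, m = -14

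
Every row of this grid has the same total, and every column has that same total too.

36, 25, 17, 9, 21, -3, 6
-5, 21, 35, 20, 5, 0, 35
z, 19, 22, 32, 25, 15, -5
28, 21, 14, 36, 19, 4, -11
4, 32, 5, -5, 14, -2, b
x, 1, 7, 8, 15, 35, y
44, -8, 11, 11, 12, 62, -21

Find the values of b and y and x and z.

Rows 1 and 2 both sum to 111, so that's the common total.
Row 3: 19 + 22 + 32 + 25 + 15 − 5 = 108, so its missing entry is 111 − 108 = 3.
Row 5: 4 + 32 + 5 − 5 + 14 − 2 = 48, so its missing entry is 111 − 48 = 63.
Column 1: 36 − 5 + 3 + 28 + 4 + 44 = 110, so its missing entry is 111 − 110 = 1.
Row 6: 1 + 1 + 7 + 8 + 15 + 35 = 67, so its missing entry is 111 − 67 = 44.

b = 63, y = 44, x = 1, z = 3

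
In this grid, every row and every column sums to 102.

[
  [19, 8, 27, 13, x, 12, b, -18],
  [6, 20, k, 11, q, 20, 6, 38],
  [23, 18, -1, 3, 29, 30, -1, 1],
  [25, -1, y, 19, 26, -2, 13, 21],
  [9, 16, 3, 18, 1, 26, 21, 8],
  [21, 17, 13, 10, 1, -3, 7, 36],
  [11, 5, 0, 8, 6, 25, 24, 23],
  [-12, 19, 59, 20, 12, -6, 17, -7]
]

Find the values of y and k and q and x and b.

Column 7: 6 − 1 + 13 + 21 + 7 + 24 + 17 = 87, so its missing entry is 102 − 87 = 15.
Row 1: 19 + 8 + 27 + 13 + 12 + 15 − 18 = 76, so its missing entry is 102 − 76 = 26.
Column 5: 26 + 29 + 26 + 1 + 1 + 6 + 12 = 101, so its missing entry is 102 − 101 = 1.
Row 2: 6 + 20 + 11 + 1 + 20 + 6 + 38 = 102, so its missing entry is 102 − 102 = 0.
Row 4: 25 − 1 + 19 + 26 − 2 + 13 + 21 = 101, so its missing entry is 102 − 101 = 1.

y = 1, k = 0, q = 1, x = 26, b = 15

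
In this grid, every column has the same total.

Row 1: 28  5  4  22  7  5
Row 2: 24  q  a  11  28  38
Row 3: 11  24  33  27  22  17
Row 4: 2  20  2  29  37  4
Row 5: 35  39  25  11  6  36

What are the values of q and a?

The complete columns each total 100.
Column 2 is missing 100 − 88 = 12 (since 5 + 24 + 20 + 39 = 88).
Column 3 is missing 100 − 64 = 36 (since 4 + 33 + 2 + 25 = 64).

q = 12, a = 36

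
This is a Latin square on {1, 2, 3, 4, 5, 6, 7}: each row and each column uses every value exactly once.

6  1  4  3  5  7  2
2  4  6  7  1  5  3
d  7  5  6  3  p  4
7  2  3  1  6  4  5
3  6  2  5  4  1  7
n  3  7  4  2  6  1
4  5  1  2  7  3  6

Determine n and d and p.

n = 5, d = 1, p = 2

Cell (3,6): column 6 already has {1, 3, 4, 5, 6, 7} → 2.
Cell (3,1): row 3 already has {2, 3, 4, 5, 6, 7} → 1.
For row 6, column 1: row 6 already has {1, 2, 3, 4, 6, 7}; that leaves 5.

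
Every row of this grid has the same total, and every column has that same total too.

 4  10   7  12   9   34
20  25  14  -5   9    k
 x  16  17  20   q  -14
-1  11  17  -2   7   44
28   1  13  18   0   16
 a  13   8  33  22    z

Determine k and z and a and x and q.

Rows 1 and 4 both sum to 76, so that's the common total.
Column 5 has 9 + 9 + 7 + 0 + 22 = 47; the blank must be 76 − 47 = 29.
Row 2 has 20 + 25 + 14 − 5 + 9 = 63; the blank must be 76 − 63 = 13.
Column 6 has 34 + 13 − 14 + 44 + 16 = 93; the blank must be 76 − 93 = -17.
Row 3 has 16 + 17 + 20 + 29 − 14 = 68; the blank must be 76 − 68 = 8.
Row 6 has 13 + 8 + 33 + 22 − 17 = 59; the blank must be 76 − 59 = 17.

k = 13, z = -17, a = 17, x = 8, q = 29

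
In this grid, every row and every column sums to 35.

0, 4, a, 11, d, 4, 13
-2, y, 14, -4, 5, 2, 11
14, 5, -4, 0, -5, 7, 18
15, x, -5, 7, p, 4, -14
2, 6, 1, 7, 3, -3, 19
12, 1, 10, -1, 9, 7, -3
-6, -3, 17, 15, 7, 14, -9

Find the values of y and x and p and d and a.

Row 2: -2 + 14 − 4 + 5 + 2 + 11 = 26, so its missing entry is 35 − 26 = 9.
Column 2: 4 + 9 + 5 + 6 + 1 − 3 = 22, so its missing entry is 35 − 22 = 13.
Row 4: 15 + 13 − 5 + 7 + 4 − 14 = 20, so its missing entry is 35 − 20 = 15.
Column 5: 5 − 5 + 15 + 3 + 9 + 7 = 34, so its missing entry is 35 − 34 = 1.
Row 1: 0 + 4 + 11 + 1 + 4 + 13 = 33, so its missing entry is 35 − 33 = 2.

y = 9, x = 13, p = 15, d = 1, a = 2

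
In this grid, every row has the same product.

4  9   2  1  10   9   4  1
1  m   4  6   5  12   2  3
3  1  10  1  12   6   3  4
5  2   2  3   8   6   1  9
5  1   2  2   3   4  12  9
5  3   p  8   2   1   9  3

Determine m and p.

m = 3, p = 4

Rows 4 and 5 each multiply to 25920, so every row has product 25920.
Row 2: 1×4×6×5×12×2×3 = 8640, so the missing entry is 25920 ÷ 8640 = 3.
Row 6: 5×3×8×2×1×9×3 = 6480, so the missing entry is 25920 ÷ 6480 = 4.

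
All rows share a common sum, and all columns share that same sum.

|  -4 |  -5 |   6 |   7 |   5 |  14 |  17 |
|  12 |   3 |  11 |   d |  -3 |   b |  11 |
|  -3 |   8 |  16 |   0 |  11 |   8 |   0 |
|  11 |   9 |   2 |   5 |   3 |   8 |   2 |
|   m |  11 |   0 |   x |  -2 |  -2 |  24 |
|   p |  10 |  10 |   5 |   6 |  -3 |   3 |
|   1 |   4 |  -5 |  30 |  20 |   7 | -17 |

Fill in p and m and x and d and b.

p = 9, m = 14, x = -5, d = -2, b = 8

Rows 1 and 3 both sum to 40, so that's the common total.
The known cells in column 6 total 32, leaving 40 − 32 = 8 for the blank.
The known cells in row 6 total 31, leaving 40 − 31 = 9 for the blank.
The known cells in column 1 total 26, leaving 40 − 26 = 14 for the blank.
The known cells in row 5 total 45, leaving 40 − 45 = -5 for the blank.
The known cells in row 2 total 42, leaving 40 − 42 = -2 for the blank.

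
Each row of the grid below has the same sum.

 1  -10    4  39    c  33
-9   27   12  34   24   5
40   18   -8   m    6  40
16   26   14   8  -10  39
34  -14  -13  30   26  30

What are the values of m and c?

Rows 2 and 5 both add up to 93, so every row sums to 93.
Row 3: 40 + 18 − 8 + 6 + 40 = 96, so the missing entry is 93 − 96 = -3.
Row 1: 1 − 10 + 4 + 39 + 33 = 67, so the missing entry is 93 − 67 = 26.

m = -3, c = 26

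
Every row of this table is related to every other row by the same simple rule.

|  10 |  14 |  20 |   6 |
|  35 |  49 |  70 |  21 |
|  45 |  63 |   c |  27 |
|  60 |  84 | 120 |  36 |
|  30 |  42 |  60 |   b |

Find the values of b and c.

b = 18, c = 90

Each row is a constant multiple of every other row — this is a multiplication table with the headers hidden.
Row 5 is 42/14 = 3/1 times row 1, so its entry in column 4 is 6 × 3/1 = 18.
Row 3 is 63/14 = 9/2 times row 1, so its entry in column 3 is 20 × 9/2 = 90.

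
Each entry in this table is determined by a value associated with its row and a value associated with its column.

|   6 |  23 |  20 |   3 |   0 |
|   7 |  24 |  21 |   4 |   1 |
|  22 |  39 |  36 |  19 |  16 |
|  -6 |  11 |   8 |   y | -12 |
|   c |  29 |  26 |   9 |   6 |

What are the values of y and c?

The difference between any two rows is the same in every column — this is an addition table with the headers hidden.
Row 4 minus row 1 is 11 − 23 = -12, so its entry in column 4 is 3 + (-12) = -9.
Row 5 minus row 1 is 29 − 23 = 6, so its entry in column 1 is 6 + 6 = 12.

y = -9, c = 12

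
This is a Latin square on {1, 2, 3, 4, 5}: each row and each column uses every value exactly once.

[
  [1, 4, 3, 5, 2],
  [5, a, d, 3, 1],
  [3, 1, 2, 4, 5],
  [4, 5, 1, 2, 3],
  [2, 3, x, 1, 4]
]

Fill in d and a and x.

Cell (2,2): column 2 already has {1, 3, 4, 5} → 2.
For row 2, column 3: row 2 already has {1, 2, 3, 5}; that leaves 4.
Cell (5,3): row 5 already has {1, 2, 3, 4} → 5.

d = 4, a = 2, x = 5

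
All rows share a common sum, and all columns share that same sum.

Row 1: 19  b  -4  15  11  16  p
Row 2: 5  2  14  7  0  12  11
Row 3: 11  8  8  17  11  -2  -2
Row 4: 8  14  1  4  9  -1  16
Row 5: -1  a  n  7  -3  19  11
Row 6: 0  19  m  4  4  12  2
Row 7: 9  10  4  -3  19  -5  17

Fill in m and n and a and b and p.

m = 10, n = 18, a = 0, b = -2, p = -4

Rows 2 and 3 both sum to 51, so that's the common total.
The known cells in column 7 total 55, leaving 51 − 55 = -4 for the blank.
The known cells in row 1 total 53, leaving 51 − 53 = -2 for the blank.
The known cells in column 2 total 51, leaving 51 − 51 = 0 for the blank.
The known cells in row 5 total 33, leaving 51 − 33 = 18 for the blank.
The known cells in row 6 total 41, leaving 51 − 41 = 10 for the blank.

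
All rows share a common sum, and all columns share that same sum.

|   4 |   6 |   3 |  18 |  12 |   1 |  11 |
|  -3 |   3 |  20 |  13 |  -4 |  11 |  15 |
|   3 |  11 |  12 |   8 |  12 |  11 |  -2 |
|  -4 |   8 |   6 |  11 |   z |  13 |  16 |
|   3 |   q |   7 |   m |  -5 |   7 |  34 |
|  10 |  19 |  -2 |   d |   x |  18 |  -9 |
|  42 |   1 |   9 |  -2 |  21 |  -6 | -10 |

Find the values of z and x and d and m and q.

z = 5, x = 14, d = 5, m = 2, q = 7

Rows 1 and 2 both sum to 55, so that's the common total.
Row 4: -4 + 8 + 6 + 11 + 13 + 16 = 50, so its missing entry is 55 − 50 = 5.
Column 5: 12 − 4 + 12 + 5 − 5 + 21 = 41, so its missing entry is 55 − 41 = 14.
Row 6: 10 + 19 − 2 + 14 + 18 − 9 = 50, so its missing entry is 55 − 50 = 5.
Column 4: 18 + 13 + 8 + 11 + 5 − 2 = 53, so its missing entry is 55 − 53 = 2.
Row 5: 3 + 7 + 2 − 5 + 7 + 34 = 48, so its missing entry is 55 − 48 = 7.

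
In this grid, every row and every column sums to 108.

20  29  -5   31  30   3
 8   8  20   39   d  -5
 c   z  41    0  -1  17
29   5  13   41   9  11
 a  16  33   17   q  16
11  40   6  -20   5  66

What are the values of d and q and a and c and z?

d = 38, q = 27, a = -1, c = 41, z = 10

Column 2 has 29 + 8 + 5 + 16 + 40 = 98; the blank must be 108 − 98 = 10.
Row 3 has 10 + 41 + 0 − 1 + 17 = 67; the blank must be 108 − 67 = 41.
Column 1 has 20 + 8 + 41 + 29 + 11 = 109; the blank must be 108 − 109 = -1.
Row 5 has -1 + 16 + 33 + 17 + 16 = 81; the blank must be 108 − 81 = 27.
Row 2 has 8 + 8 + 20 + 39 − 5 = 70; the blank must be 108 − 70 = 38.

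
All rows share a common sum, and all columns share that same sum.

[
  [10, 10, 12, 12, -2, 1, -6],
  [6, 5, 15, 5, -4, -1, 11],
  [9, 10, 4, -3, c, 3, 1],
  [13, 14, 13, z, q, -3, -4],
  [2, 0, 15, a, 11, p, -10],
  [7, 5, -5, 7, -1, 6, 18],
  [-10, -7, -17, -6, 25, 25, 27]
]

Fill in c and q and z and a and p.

Rows 1 and 2 both sum to 37, so that's the common total.
Row 3: 9 + 10 + 4 − 3 + 3 + 1 = 24, so its missing entry is 37 − 24 = 13.
Column 5: -2 − 4 + 13 + 11 − 1 + 25 = 42, so its missing entry is 37 − 42 = -5.
Column 6: 1 − 1 + 3 − 3 + 6 + 25 = 31, so its missing entry is 37 − 31 = 6.
Row 5: 2 + 0 + 15 + 11 + 6 − 10 = 24, so its missing entry is 37 − 24 = 13.
Row 4: 13 + 14 + 13 − 5 − 3 − 4 = 28, so its missing entry is 37 − 28 = 9.

c = 13, q = -5, z = 9, a = 13, p = 6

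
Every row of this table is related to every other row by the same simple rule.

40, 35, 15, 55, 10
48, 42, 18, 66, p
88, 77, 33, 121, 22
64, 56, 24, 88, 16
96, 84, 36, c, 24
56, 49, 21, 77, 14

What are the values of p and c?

Each row is a constant multiple of every other row — this is a multiplication table with the headers hidden.
Row 2 is 48/40 = 6/5 times row 1, so its entry in column 5 is 10 × 6/5 = 12.
Row 5 is 96/40 = 12/5 times row 1, so its entry in column 4 is 55 × 12/5 = 132.

p = 12, c = 132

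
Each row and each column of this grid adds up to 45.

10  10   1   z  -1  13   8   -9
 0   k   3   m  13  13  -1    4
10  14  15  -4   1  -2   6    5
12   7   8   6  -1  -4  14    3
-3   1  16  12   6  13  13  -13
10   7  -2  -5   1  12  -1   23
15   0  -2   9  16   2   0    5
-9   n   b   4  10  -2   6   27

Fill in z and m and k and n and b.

The known cells in row 1 total 32, leaving 45 − 32 = 13 for the blank.
The known cells in column 3 total 39, leaving 45 − 39 = 6 for the blank.
The known cells in row 8 total 42, leaving 45 − 42 = 3 for the blank.
The known cells in column 2 total 42, leaving 45 − 42 = 3 for the blank.
The known cells in row 2 total 35, leaving 45 − 35 = 10 for the blank.

z = 13, m = 10, k = 3, n = 3, b = 6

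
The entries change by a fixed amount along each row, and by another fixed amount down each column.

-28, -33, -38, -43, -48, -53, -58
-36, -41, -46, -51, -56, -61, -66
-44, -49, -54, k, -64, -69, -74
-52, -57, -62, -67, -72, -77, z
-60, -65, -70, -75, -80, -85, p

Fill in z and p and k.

z = -82, p = -90, k = -59

Along each row the entries change by -5 per step; down each column they change by -8.
Row 4: from -52 at column 1, stepping by -5 to column 7 gives -82.
Row 5: from -60 at column 1, stepping by -5 to column 7 gives -90.
Row 3: from -44 at column 1, stepping by -5 to column 4 gives -59.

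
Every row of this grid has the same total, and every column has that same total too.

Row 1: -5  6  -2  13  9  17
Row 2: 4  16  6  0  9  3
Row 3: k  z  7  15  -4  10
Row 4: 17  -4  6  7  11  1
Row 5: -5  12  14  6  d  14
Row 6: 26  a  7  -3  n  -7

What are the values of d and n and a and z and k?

d = -3, n = 16, a = -1, z = 9, k = 1

Rows 1 and 2 both sum to 38, so that's the common total.
The known cells in row 5 total 41, leaving 38 − 41 = -3 for the blank.
The known cells in column 5 total 22, leaving 38 − 22 = 16 for the blank.
The known cells in column 1 total 37, leaving 38 − 37 = 1 for the blank.
The known cells in row 3 total 29, leaving 38 − 29 = 9 for the blank.
The known cells in row 6 total 39, leaving 38 − 39 = -1 for the blank.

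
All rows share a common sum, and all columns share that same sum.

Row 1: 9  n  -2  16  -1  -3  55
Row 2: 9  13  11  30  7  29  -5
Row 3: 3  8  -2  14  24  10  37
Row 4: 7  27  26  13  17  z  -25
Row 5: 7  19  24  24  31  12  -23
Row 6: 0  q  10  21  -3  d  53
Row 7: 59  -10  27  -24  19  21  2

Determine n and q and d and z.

Rows 2 and 3 both sum to 94, so that's the common total.
Row 1 has 9 − 2 + 16 − 1 − 3 + 55 = 74; the blank must be 94 − 74 = 20.
Column 2 has 20 + 13 + 8 + 27 + 19 − 10 = 77; the blank must be 94 − 77 = 17.
Row 6 has 0 + 17 + 10 + 21 − 3 + 53 = 98; the blank must be 94 − 98 = -4.
Row 4 has 7 + 27 + 26 + 13 + 17 − 25 = 65; the blank must be 94 − 65 = 29.

n = 20, q = 17, d = -4, z = 29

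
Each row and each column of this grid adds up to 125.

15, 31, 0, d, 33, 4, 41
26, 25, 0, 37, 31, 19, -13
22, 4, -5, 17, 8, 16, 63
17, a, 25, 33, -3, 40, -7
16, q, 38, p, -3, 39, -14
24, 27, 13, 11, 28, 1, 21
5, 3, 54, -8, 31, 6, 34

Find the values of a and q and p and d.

Row 4: 17 + 25 + 33 − 3 + 40 − 7 = 105, so its missing entry is 125 − 105 = 20.
Row 1: 15 + 31 + 0 + 33 + 4 + 41 = 124, so its missing entry is 125 − 124 = 1.
Column 2: 31 + 25 + 4 + 20 + 27 + 3 = 110, so its missing entry is 125 − 110 = 15.
Row 5: 16 + 15 + 38 − 3 + 39 − 14 = 91, so its missing entry is 125 − 91 = 34.

a = 20, q = 15, p = 34, d = 1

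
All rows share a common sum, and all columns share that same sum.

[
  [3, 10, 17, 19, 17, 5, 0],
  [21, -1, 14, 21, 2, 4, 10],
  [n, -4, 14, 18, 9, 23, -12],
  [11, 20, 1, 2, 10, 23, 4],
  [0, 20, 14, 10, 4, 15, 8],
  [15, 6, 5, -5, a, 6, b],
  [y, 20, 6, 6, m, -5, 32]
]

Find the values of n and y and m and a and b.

Rows 1 and 2 both sum to 71, so that's the common total.
Row 3: -4 + 14 + 18 + 9 + 23 − 12 = 48, so its missing entry is 71 − 48 = 23.
Column 7: 0 + 10 − 12 + 4 + 8 + 32 = 42, so its missing entry is 71 − 42 = 29.
Row 6: 15 + 6 + 5 − 5 + 6 + 29 = 56, so its missing entry is 71 − 56 = 15.
Column 5: 17 + 2 + 9 + 10 + 4 + 15 = 57, so its missing entry is 71 − 57 = 14.
Row 7: 20 + 6 + 6 + 14 − 5 + 32 = 73, so its missing entry is 71 − 73 = -2.

n = 23, y = -2, m = 14, a = 15, b = 29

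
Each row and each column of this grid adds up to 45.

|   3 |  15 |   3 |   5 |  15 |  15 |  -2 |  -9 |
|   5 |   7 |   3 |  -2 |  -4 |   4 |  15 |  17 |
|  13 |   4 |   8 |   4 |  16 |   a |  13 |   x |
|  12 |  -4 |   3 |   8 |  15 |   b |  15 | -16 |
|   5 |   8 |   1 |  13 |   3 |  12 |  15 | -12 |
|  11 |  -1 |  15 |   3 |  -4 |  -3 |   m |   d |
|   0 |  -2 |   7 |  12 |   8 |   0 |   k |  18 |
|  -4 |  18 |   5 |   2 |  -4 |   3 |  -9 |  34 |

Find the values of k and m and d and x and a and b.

The known cells in row 7 total 43, leaving 45 − 43 = 2 for the blank.
The known cells in column 7 total 49, leaving 45 − 49 = -4 for the blank.
The known cells in row 6 total 17, leaving 45 − 17 = 28 for the blank.
The known cells in column 8 total 60, leaving 45 − 60 = -15 for the blank.
The known cells in row 3 total 43, leaving 45 − 43 = 2 for the blank.
The known cells in row 4 total 33, leaving 45 − 33 = 12 for the blank.

k = 2, m = -4, d = 28, x = -15, a = 2, b = 12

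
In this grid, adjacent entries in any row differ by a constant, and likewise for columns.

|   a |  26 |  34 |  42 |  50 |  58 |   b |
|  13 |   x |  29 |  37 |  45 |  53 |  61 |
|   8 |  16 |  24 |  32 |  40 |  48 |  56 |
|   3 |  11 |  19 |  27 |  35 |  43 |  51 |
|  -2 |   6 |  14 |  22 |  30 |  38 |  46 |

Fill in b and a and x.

b = 66, a = 18, x = 21

Along each row the entries change by 8 per step; down each column they change by -5.
Row 1: from 26 at column 2, stepping by 8 to column 7 gives 66.
Row 1: from 26 at column 2, stepping by 8 to column 1 gives 18.
Row 2: from 13 at column 1, stepping by 8 to column 2 gives 21.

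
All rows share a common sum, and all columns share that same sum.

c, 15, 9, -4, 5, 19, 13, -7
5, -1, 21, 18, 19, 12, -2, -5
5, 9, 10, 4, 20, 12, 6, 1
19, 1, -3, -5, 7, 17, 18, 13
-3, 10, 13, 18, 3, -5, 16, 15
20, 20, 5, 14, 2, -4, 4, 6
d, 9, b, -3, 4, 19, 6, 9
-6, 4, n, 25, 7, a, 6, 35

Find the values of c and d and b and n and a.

c = 17, d = 10, b = 13, n = -1, a = -3

Rows 2 and 3 both sum to 67, so that's the common total.
The known cells in row 1 total 50, leaving 67 − 50 = 17 for the blank.
The known cells in column 1 total 57, leaving 67 − 57 = 10 for the blank.
The known cells in row 7 total 54, leaving 67 − 54 = 13 for the blank.
The known cells in column 3 total 68, leaving 67 − 68 = -1 for the blank.
The known cells in row 8 total 70, leaving 67 − 70 = -3 for the blank.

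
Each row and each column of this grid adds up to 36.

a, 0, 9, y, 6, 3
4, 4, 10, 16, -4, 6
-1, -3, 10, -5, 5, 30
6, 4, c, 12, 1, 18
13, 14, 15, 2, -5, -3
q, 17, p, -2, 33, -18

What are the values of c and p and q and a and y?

c = -5, p = -3, q = 9, a = 5, y = 13

Column 4 has 16 − 5 + 12 + 2 − 2 = 23; the blank must be 36 − 23 = 13.
Row 1 has 0 + 9 + 13 + 6 + 3 = 31; the blank must be 36 − 31 = 5.
Column 1 has 5 + 4 − 1 + 6 + 13 = 27; the blank must be 36 − 27 = 9.
Row 4 has 6 + 4 + 12 + 1 + 18 = 41; the blank must be 36 − 41 = -5.
Row 6 has 9 + 17 − 2 + 33 − 18 = 39; the blank must be 36 − 39 = -3.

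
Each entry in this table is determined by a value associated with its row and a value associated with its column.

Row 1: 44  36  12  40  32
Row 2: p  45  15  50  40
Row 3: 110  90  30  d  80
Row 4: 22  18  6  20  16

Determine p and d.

Each row is a constant multiple of every other row — this is a multiplication table with the headers hidden.
Row 2 is 40/32 = 5/4 times row 1, so its entry in column 1 is 44 × 5/4 = 55.
Row 3 is 80/32 = 5/2 times row 1, so its entry in column 4 is 40 × 5/2 = 100.

p = 55, d = 100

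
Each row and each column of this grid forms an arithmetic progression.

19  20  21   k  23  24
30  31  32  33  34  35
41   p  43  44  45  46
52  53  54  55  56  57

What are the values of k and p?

Along each row the entries change by 1 per step; down each column they change by 11.
Row 1: from 19 at column 1, stepping by 1 to column 4 gives 22.
Row 3: from 41 at column 1, stepping by 1 to column 2 gives 42.

k = 22, p = 42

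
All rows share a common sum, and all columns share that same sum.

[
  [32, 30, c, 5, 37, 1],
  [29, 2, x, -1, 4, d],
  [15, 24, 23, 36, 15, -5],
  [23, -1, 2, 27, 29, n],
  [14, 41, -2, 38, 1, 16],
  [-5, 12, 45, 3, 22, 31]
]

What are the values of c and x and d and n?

c = 3, x = 37, d = 37, n = 28

Rows 3 and 5 both sum to 108, so that's the common total.
Row 1 has 32 + 30 + 5 + 37 + 1 = 105; the blank must be 108 − 105 = 3.
Column 3 has 3 + 23 + 2 − 2 + 45 = 71; the blank must be 108 − 71 = 37.
Row 4 has 23 − 1 + 2 + 27 + 29 = 80; the blank must be 108 − 80 = 28.
Row 2 has 29 + 2 + 37 − 1 + 4 = 71; the blank must be 108 − 71 = 37.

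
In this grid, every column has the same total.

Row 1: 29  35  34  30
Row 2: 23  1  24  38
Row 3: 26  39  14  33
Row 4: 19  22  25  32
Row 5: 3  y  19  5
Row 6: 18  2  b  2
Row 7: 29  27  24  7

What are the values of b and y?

b = 7, y = 21

Columns 1 and 4 both add up to 147, so every column sums to 147.
Column 3: 34 + 24 + 14 + 25 + 19 + 24 = 140, so the missing entry is 147 − 140 = 7.
Column 2: 35 + 1 + 39 + 22 + 2 + 27 = 126, so the missing entry is 147 − 126 = 21.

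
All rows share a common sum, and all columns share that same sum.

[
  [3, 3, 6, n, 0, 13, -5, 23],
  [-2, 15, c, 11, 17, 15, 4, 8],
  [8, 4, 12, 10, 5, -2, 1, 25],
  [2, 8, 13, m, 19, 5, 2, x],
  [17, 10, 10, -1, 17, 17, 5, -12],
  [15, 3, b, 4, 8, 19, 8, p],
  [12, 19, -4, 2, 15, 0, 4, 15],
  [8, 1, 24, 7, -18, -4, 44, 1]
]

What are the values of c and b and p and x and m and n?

Rows 3 and 5 both sum to 63, so that's the common total.
Row 2 has -2 + 15 + 11 + 17 + 15 + 4 + 8 = 68; the blank must be 63 − 68 = -5.
Row 1 has 3 + 3 + 6 + 0 + 13 − 5 + 23 = 43; the blank must be 63 − 43 = 20.
Column 4 has 20 + 11 + 10 − 1 + 4 + 2 + 7 = 53; the blank must be 63 − 53 = 10.
Row 4 has 2 + 8 + 13 + 10 + 19 + 5 + 2 = 59; the blank must be 63 − 59 = 4.
Column 8 has 23 + 8 + 25 + 4 − 12 + 15 + 1 = 64; the blank must be 63 − 64 = -1.
Row 6 has 15 + 3 + 4 + 8 + 19 + 8 − 1 = 56; the blank must be 63 − 56 = 7.

c = -5, b = 7, p = -1, x = 4, m = 10, n = 20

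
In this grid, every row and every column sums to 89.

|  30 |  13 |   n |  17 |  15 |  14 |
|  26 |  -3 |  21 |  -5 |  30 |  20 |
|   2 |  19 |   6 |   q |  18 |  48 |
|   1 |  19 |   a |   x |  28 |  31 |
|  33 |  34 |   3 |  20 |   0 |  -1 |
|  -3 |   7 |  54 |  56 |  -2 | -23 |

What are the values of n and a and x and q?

The known cells in row 3 total 93, leaving 89 − 93 = -4 for the blank.
The known cells in row 1 total 89, leaving 89 − 89 = 0 for the blank.
The known cells in column 4 total 84, leaving 89 − 84 = 5 for the blank.
The known cells in row 4 total 84, leaving 89 − 84 = 5 for the blank.

n = 0, a = 5, x = 5, q = -4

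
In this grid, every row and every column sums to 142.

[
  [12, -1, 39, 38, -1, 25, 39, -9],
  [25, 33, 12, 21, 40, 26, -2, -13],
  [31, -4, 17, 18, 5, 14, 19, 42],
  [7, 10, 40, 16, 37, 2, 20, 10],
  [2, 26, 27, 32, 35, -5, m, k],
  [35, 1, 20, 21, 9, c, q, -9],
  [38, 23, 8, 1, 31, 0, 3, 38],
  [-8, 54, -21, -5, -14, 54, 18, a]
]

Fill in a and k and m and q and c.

Column 6 has 25 + 26 + 14 + 2 − 5 + 0 + 54 = 116; the blank must be 142 − 116 = 26.
Row 8 has -8 + 54 − 21 − 5 − 14 + 54 + 18 = 78; the blank must be 142 − 78 = 64.
Row 6 has 35 + 1 + 20 + 21 + 9 + 26 − 9 = 103; the blank must be 142 − 103 = 39.
Column 7 has 39 − 2 + 19 + 20 + 39 + 3 + 18 = 136; the blank must be 142 − 136 = 6.
Row 5 has 2 + 26 + 27 + 32 + 35 − 5 + 6 = 123; the blank must be 142 − 123 = 19.

a = 64, k = 19, m = 6, q = 39, c = 26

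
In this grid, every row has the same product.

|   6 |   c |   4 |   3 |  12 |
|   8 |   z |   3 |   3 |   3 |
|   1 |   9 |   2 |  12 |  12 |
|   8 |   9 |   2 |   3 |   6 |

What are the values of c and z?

Rows 3 and 4 each multiply to 2592, so every row has product 2592.
Row 1: 6×4×3×12 = 864, so the missing entry is 2592 ÷ 864 = 3.
Row 2: 8×3×3×3 = 216, so the missing entry is 2592 ÷ 216 = 12.

c = 3, z = 12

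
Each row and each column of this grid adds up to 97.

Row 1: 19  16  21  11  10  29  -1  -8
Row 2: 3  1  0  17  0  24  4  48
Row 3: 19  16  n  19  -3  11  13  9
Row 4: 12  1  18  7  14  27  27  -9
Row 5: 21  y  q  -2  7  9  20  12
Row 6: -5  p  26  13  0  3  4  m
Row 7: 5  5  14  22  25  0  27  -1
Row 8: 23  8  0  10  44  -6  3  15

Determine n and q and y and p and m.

Column 8 has -8 + 48 + 9 − 9 + 12 − 1 + 15 = 66; the blank must be 97 − 66 = 31.
Row 6 has -5 + 26 + 13 + 0 + 3 + 4 + 31 = 72; the blank must be 97 − 72 = 25.
Row 3 has 19 + 16 + 19 − 3 + 11 + 13 + 9 = 84; the blank must be 97 − 84 = 13.
Column 3 has 21 + 0 + 13 + 18 + 26 + 14 + 0 = 92; the blank must be 97 − 92 = 5.
Row 5 has 21 + 5 − 2 + 7 + 9 + 20 + 12 = 72; the blank must be 97 − 72 = 25.

n = 13, q = 5, y = 25, p = 25, m = 31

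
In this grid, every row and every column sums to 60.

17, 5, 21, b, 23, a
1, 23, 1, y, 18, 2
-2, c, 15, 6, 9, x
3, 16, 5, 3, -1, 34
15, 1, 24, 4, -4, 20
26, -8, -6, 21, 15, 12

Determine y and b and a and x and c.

Column 2: 5 + 23 + 16 + 1 − 8 = 37, so its missing entry is 60 − 37 = 23.
Row 3: -2 + 23 + 15 + 6 + 9 = 51, so its missing entry is 60 − 51 = 9.
Column 6: 2 + 9 + 34 + 20 + 12 = 77, so its missing entry is 60 − 77 = -17.
Row 1: 17 + 5 + 21 + 23 − 17 = 49, so its missing entry is 60 − 49 = 11.
Row 2: 1 + 23 + 1 + 18 + 2 = 45, so its missing entry is 60 − 45 = 15.

y = 15, b = 11, a = -17, x = 9, c = 23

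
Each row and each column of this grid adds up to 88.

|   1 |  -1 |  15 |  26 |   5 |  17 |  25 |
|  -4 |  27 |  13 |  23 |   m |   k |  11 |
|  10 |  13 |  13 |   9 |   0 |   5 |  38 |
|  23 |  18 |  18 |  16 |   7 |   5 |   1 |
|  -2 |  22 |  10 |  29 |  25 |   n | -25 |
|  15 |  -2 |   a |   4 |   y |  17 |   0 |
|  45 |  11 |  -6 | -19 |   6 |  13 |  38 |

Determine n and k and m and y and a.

The known cells in row 5 total 59, leaving 88 − 59 = 29 for the blank.
The known cells in column 6 total 86, leaving 88 − 86 = 2 for the blank.
The known cells in row 2 total 72, leaving 88 − 72 = 16 for the blank.
The known cells in column 5 total 59, leaving 88 − 59 = 29 for the blank.
The known cells in row 6 total 63, leaving 88 − 63 = 25 for the blank.

n = 29, k = 2, m = 16, y = 29, a = 25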